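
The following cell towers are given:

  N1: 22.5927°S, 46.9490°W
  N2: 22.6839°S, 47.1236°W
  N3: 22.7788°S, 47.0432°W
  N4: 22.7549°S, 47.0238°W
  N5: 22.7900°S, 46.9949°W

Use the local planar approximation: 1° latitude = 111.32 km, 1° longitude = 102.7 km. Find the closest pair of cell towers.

N3 and N4

Pairwise distances:
N1–N2: 20.6060 km
N1–N3: 22.8642 km
N1–N4: 19.6223 km
N1–N5: 22.4636 km
N2–N3: 13.4083 km
N2–N4: 12.9430 km
N2–N5: 17.7258 km
N3–N4: 3.3239 km
N3–N5: 5.1147 km
N4–N5: 4.9068 km
Closest pair: N3–N4 at 3.3239 km.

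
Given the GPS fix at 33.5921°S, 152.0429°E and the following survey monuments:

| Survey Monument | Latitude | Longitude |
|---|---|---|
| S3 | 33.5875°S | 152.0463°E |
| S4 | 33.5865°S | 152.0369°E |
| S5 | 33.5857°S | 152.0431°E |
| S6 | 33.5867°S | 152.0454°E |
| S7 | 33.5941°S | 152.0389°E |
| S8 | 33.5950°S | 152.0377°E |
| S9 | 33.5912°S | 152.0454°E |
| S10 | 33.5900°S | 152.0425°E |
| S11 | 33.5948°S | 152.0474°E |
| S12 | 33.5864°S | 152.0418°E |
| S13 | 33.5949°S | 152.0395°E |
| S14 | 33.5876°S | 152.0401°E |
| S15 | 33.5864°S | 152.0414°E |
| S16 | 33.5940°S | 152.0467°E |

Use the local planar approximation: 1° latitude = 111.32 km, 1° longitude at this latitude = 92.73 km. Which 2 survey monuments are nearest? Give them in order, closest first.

Distances from 33.5921°S, 152.0429°E:
S3: 0.6013 km
S4: 0.8356 km
S5: 0.7127 km
S6: 0.6443 km
S7: 0.4326 km
S8: 0.5803 km
S9: 0.2525 km
S10: 0.2367 km
S11: 0.5143 km
S12: 0.6427 km
S13: 0.4433 km
S14: 0.5642 km
S15: 0.6496 km
S16: 0.4110 km
Sorted: S10 (0.2367 km) < S9 (0.2525 km) < S16 (0.4110 km) < S7 (0.4326 km) < …

S10, S9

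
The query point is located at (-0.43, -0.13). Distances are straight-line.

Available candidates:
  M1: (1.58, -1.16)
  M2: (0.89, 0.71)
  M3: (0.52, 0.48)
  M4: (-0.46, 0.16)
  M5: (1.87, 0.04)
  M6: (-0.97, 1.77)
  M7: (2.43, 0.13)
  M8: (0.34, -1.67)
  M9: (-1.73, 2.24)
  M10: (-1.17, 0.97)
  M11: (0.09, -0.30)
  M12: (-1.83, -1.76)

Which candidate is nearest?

M4

Distances from (-0.43, -0.13):
M1: √((2.01)² + (-1.03)²) = √(4.0401 + 1.0609) = 2.26
M2: √((1.32)² + (0.84)²) = √(1.7424 + 0.7056) = 1.56
M3: √((0.95)² + (0.61)²) = √(0.9025 + 0.3721) = 1.13
M4: √((-0.03)² + (0.29)²) = √(0.0009 + 0.0841) = 0.29
M5: √((2.30)² + (0.17)²) = √(5.2900 + 0.0289) = 2.31
M6: √((-0.54)² + (1.90)²) = √(0.2916 + 3.6100) = 1.98
M7: √((2.86)² + (0.26)²) = √(8.1796 + 0.0676) = 2.87
M8: √((0.77)² + (-1.54)²) = √(0.5929 + 2.3716) = 1.72
M9: √((-1.30)² + (2.37)²) = √(1.6900 + 5.6169) = 2.70
M10: √((-0.74)² + (1.10)²) = √(0.5476 + 1.2100) = 1.33
M11: √((0.52)² + (-0.17)²) = √(0.2704 + 0.0289) = 0.55
M12: √((-1.40)² + (-1.63)²) = √(1.9600 + 2.6569) = 2.15
Minimum: M4 at 0.29.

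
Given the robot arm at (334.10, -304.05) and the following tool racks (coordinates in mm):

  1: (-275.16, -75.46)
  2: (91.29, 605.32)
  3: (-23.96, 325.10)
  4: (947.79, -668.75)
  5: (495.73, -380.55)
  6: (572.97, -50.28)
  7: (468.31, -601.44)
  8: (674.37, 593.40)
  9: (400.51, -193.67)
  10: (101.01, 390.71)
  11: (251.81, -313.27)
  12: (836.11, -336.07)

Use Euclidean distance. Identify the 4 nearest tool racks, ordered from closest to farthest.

11, 9, 5, 7

Distances from (334.10, -304.05):
1: 650.73 mm
2: 941.23 mm
3: 723.90 mm
4: 713.88 mm
5: 178.82 mm
6: 348.51 mm
7: 326.27 mm
8: 959.79 mm
9: 128.82 mm
10: 732.82 mm
11: 82.80 mm
12: 503.03 mm
Sorted: 11 (82.80 mm) < 9 (128.82 mm) < 5 (178.82 mm) < 7 (326.27 mm) < 6 (348.51 mm) < 12 (503.03 mm) < …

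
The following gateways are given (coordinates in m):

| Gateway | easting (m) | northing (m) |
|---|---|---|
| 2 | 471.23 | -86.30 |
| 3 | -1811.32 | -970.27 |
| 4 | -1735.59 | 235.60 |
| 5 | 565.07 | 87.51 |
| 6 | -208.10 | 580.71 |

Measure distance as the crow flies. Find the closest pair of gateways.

2 and 5

Pairwise distances:
2–3: 2447.74 m
2–4: 2230.17 m
2–5: 197.52 m
2–6: 952.05 m
3–4: 1208.25 m
3–5: 2601.18 m
3–6: 2230.66 m
4–5: 2305.42 m
4–6: 1565.99 m
5–6: 917.08 m
Closest pair: 2–5 at 197.52 m.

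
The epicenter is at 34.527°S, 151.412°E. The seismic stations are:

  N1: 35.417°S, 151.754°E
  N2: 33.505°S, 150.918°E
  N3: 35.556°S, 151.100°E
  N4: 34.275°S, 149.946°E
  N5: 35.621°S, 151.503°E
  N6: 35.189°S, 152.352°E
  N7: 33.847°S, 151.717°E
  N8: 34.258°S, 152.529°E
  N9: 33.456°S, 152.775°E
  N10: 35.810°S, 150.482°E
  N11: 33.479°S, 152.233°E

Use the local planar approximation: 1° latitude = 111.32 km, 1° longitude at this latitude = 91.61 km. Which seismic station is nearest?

Distances from 34.527°S, 151.412°E:
N1: √((-0.890·111.32)² + (0.342·91.61)²) = √(9815.81600 + 981.60775) = 103.911 km
N2: √((1.022·111.32)² + (-0.494·91.61)²) = √(12943.39446 + 2048.04580) = 122.440 km
N3: √((-1.029·111.32)² + (-0.312·91.61)²) = √(13121.30845 + 816.94902) = 118.060 km
N4: √((0.252·111.32)² + (-1.466·91.61)²) = √(786.95061 + 18036.55984) = 137.199 km
N5: √((-1.094·111.32)² + (0.091·91.61)²) = √(14831.36214 + 69.49740) = 122.069 km
N6: √((-0.662·111.32)² + (0.940·91.61)²) = √(5430.78205 + 7415.51766) = 113.342 km
N7: √((0.680·111.32)² + (0.305·91.61)²) = √(5730.12665 + 780.70228) = 80.690 km
N8: √((0.269·111.32)² + (1.117·91.61)²) = √(896.70782 + 10471.09531) = 106.620 km
N9: √((1.071·111.32)² + (1.363·91.61)²) = √(14214.29541 + 15591.12588) = 172.642 km
N10: √((-1.283·111.32)² + (-0.930·91.61)²) = √(20398.56929 + 7258.57993) = 166.304 km
N11: √((1.048·111.32)² + (0.821·91.61)²) = √(13610.33957 + 5656.81636) = 138.806 km
Minimum: N7 at 80.690 km.

N7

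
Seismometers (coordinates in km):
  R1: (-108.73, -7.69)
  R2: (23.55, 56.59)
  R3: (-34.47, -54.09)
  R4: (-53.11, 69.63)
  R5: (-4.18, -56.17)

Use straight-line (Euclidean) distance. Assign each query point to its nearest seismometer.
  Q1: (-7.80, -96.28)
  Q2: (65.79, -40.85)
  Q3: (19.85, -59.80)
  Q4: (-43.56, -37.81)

Q1→R5; Q2→R5; Q3→R5; Q4→R3

Q1 at (-7.80, -96.28):
  R1: 134.29 km
  R2: 156.05 km
  R3: 49.91 km
  R4: 171.99 km
  R5: 40.27 km
  → nearest: R5 (40.27 km)
Q2 at (65.79, -40.85):
  R1: 177.64 km
  R2: 106.20 km
  R3: 101.13 km
  R4: 162.31 km
  R5: 71.63 km
  → nearest: R5 (71.63 km)
Q3 at (19.85, -59.80):
  R1: 138.74 km
  R2: 116.45 km
  R3: 54.62 km
  R4: 148.58 km
  R5: 24.30 km
  → nearest: R5 (24.30 km)
Q4 at (-43.56, -37.81):
  R1: 71.79 km
  R2: 115.82 km
  R3: 18.65 km
  R4: 107.86 km
  R5: 43.45 km
  → nearest: R3 (18.65 km)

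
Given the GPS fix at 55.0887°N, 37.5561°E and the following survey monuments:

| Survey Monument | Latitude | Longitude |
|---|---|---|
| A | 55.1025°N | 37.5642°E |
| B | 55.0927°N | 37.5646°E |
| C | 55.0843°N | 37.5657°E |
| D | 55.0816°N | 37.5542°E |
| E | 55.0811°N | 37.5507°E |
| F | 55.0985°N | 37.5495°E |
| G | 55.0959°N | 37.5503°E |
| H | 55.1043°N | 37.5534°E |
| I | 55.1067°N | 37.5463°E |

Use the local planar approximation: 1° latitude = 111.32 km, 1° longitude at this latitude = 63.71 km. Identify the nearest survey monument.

Distances from 55.0887°N, 37.5561°E:
A: √((0.0138·111.32)² + (0.0081·63.71)²) = √(2.359960 + 0.266309) = 1.6206 km
B: √((0.0040·111.32)² + (0.0085·63.71)²) = √(0.198274 + 0.293260) = 0.7011 km
C: √((-0.0044·111.32)² + (0.0096·63.71)²) = √(0.239912 + 0.374074) = 0.7836 km
D: √((-0.0071·111.32)² + (-0.0019·63.71)²) = √(0.624688 + 0.014653) = 0.7996 km
E: √((-0.0076·111.32)² + (-0.0054·63.71)²) = √(0.715770 + 0.118359) = 0.9133 km
F: √((0.0098·111.32)² + (-0.0066·63.71)²) = √(1.190141 + 0.176808) = 1.1692 km
G: √((0.0072·111.32)² + (-0.0058·63.71)²) = √(0.642409 + 0.136544) = 0.8826 km
H: √((0.0156·111.32)² + (-0.0027·63.71)²) = √(3.015752 + 0.029590) = 1.7451 km
I: √((0.0180·111.32)² + (-0.0098·63.71)²) = √(4.015054 + 0.389823) = 2.0988 km
Minimum: B at 0.7011 km.

B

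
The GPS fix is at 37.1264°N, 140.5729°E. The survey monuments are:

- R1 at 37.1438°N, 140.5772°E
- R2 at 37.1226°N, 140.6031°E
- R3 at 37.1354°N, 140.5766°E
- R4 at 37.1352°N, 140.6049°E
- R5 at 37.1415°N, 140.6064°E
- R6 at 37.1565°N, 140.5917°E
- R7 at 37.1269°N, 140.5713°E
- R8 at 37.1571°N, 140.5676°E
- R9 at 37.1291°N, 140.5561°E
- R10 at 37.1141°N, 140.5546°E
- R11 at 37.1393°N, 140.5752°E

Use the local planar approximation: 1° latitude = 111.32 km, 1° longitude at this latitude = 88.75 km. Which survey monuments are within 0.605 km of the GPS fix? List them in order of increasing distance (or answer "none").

Distances from 37.1264°N, 140.5729°E:
R1: √((0.0174·111.32)² + (0.0043·88.75)²) = √(3.751845 + 0.145638) = 1.9742 km
R2: √((-0.0038·111.32)² + (0.0302·88.75)²) = √(0.178943 + 7.183740) = 2.7134 km
R3: √((0.0090·111.32)² + (0.0037·88.75)²) = √(1.003764 + 0.107830) = 1.0543 km
R4: √((0.0088·111.32)² + (0.0320·88.75)²) = √(0.959648 + 8.065600) = 3.0042 km
R5: √((0.0151·111.32)² + (0.0335·88.75)²) = √(2.825532 + 8.839472) = 3.4154 km
R6: √((0.0301·111.32)² + (0.0188·88.75)²) = √(11.227405 + 2.783892) = 3.7432 km
R7: √((0.0005·111.32)² + (-0.0016·88.75)²) = √(0.003098 + 0.020164) = 0.1525 km
R8: √((0.0307·111.32)² + (-0.0053·88.75)²) = √(11.679470 + 0.221253) = 3.4497 km
R9: √((0.0027·111.32)² + (-0.0168·88.75)²) = √(0.090339 + 2.223081) = 1.5210 km
R10: √((-0.0123·111.32)² + (-0.0183·88.75)²) = √(1.874807 + 2.637782) = 2.1243 km
R11: √((0.0129·111.32)² + (0.0023·88.75)²) = √(2.062176 + 0.041667) = 1.4505 km
Threshold 0.605 km: R7 (0.1525 km) is within range.

R7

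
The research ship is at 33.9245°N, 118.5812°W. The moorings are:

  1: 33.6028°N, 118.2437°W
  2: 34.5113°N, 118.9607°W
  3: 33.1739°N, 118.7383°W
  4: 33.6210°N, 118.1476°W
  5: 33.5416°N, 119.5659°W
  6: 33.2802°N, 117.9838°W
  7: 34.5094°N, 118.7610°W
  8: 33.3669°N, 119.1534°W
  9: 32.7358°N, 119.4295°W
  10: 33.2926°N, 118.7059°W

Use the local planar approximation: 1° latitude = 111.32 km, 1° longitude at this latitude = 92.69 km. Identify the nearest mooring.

1

Distances from 33.9245°N, 118.5812°W:
1: 47.5509 km
2: 74.1915 km
3: 84.8161 km
4: 52.5046 km
5: 100.7343 km
6: 90.6114 km
7: 67.2101 km
8: 81.6449 km
9: 153.9243 km
10: 71.2864 km
Minimum: 1 at 47.5509 km.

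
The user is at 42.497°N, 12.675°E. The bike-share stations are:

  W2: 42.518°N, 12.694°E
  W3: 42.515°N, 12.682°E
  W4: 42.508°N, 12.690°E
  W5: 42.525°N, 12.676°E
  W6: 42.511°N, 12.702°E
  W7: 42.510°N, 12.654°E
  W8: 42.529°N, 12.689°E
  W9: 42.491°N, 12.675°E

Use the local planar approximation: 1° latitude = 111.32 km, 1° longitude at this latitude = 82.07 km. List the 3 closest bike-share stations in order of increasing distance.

Distances from 42.497°N, 12.675°E:
W2: 2.810 km
W3: 2.084 km
W4: 1.736 km
W5: 3.118 km
W6: 2.709 km
W7: 2.250 km
W8: 3.743 km
W9: 0.668 km
Sorted: W9 (0.668 km) < W4 (1.736 km) < W3 (2.084 km) < W7 (2.250 km) < W6 (2.709 km) < …

W9, W4, W3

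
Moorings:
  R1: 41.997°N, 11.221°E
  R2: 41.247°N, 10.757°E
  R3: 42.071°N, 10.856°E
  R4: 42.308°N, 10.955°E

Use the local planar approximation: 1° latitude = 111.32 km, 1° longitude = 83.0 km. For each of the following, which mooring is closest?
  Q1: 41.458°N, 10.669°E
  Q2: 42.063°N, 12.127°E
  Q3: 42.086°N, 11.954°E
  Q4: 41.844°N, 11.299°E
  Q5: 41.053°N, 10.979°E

Q1→R2; Q2→R1; Q3→R1; Q4→R1; Q5→R2

Q1 at 41.458°N, 10.669°E:
  R1: 75.494 km
  R2: 24.598 km
  R3: 69.982 km
  R4: 97.554 km
  → nearest: R2 (24.598 km)
Q2 at 42.063°N, 12.127°E:
  R1: 75.556 km
  R2: 145.538 km
  R3: 105.497 km
  R4: 101.027 km
  → nearest: R1 (75.556 km)
Q3 at 42.086°N, 11.954°E:
  R1: 61.640 km
  R2: 136.359 km
  R3: 91.149 km
  R4: 86.521 km
  → nearest: R1 (61.640 km)
Q4 at 41.844°N, 11.299°E:
  R1: 18.221 km
  R2: 80.252 km
  R3: 44.615 km
  R4: 59.019 km
  → nearest: R1 (18.221 km)
Q5 at 41.053°N, 10.979°E:
  R1: 106.988 km
  R2: 28.389 km
  R3: 113.783 km
  R4: 139.721 km
  → nearest: R2 (28.389 km)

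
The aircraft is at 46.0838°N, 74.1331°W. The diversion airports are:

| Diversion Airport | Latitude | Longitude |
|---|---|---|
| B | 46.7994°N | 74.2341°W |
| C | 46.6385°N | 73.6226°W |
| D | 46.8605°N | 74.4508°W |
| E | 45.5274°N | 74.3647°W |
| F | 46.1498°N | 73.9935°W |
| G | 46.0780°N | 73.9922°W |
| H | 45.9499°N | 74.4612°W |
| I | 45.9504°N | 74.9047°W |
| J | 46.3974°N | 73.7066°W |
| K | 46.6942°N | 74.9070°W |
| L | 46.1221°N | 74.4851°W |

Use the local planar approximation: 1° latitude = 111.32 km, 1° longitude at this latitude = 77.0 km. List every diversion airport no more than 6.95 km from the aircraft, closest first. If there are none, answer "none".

Distances from 46.0838°N, 74.1331°W:
B: √((0.7156·111.32)² + (-0.1010·77.0)²) = √(6345.809918 + 60.481729) = 80.0393 km
C: √((0.5547·111.32)² + (0.5105·77.0)²) = √(3812.964195 + 1545.158172) = 73.1992 km
D: √((0.7767·111.32)² + (-0.3177·77.0)²) = √(7475.719638 + 598.433476) = 89.8563 km
E: √((-0.5564·111.32)² + (-0.2316·77.0)²) = √(3836.371341 + 318.023022) = 64.4546 km
F: √((0.0660·111.32)² + (0.1396·77.0)²) = √(53.980172 + 115.545301) = 13.0202 km
G: √((-0.0058·111.32)² + (0.1409·77.0)²) = √(0.416872 + 117.707310) = 10.8685 km
H: √((-0.1339·111.32)² + (-0.3281·77.0)²) = √(222.181323 + 638.254538) = 29.3332 km
I: √((-0.1334·111.32)² + (-0.7716·77.0)²) = √(220.525114 + 3529.928334) = 61.2409 km
J: √((0.3136·111.32)² + (0.4265·77.0)²) = √(1218.704749 + 1078.498440) = 47.9291 km
K: √((0.6104·111.32)² + (-0.7739·77.0)²) = √(4617.165535 + 3551.003854) = 90.3779 km
L: √((0.0383·111.32)² + (-0.3520·77.0)²) = √(18.177910 + 734.626816) = 27.4373 km
Threshold 6.95 km: none within range.

none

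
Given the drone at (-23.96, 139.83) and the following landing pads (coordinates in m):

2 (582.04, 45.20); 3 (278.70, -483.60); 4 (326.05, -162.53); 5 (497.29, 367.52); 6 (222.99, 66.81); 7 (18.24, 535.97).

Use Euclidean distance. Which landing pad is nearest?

Distances from (-23.96, 139.83):
2: 613.34 m
3: 693.01 m
4: 462.52 m
5: 568.81 m
6: 257.52 m
7: 398.38 m
Minimum: 6 at 257.52 m.

6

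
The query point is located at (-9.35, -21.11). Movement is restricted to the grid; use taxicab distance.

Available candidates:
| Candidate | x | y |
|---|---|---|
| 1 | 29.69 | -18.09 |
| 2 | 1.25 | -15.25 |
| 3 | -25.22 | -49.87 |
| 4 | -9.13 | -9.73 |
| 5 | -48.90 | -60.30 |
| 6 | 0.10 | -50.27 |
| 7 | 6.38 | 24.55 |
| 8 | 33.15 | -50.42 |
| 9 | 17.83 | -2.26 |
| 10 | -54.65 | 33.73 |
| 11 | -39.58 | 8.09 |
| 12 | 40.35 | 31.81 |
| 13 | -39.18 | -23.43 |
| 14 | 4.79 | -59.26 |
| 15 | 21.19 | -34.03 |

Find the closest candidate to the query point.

Distances from (-9.35, -21.11):
1: |39.04| + |3.02| = 39.04 + 3.02 = 42.06
2: |10.60| + |5.86| = 10.60 + 5.86 = 16.46
3: |-15.87| + |-28.76| = 15.87 + 28.76 = 44.63
4: |0.22| + |11.38| = 0.22 + 11.38 = 11.60
5: |-39.55| + |-39.19| = 39.55 + 39.19 = 78.74
6: |9.45| + |-29.16| = 9.45 + 29.16 = 38.61
7: |15.73| + |45.66| = 15.73 + 45.66 = 61.39
8: |42.50| + |-29.31| = 42.50 + 29.31 = 71.81
9: |27.18| + |18.85| = 27.18 + 18.85 = 46.03
10: |-45.30| + |54.84| = 45.30 + 54.84 = 100.14
11: |-30.23| + |29.20| = 30.23 + 29.20 = 59.43
12: |49.70| + |52.92| = 49.70 + 52.92 = 102.62
13: |-29.83| + |-2.32| = 29.83 + 2.32 = 32.15
14: |14.14| + |-38.15| = 14.14 + 38.15 = 52.29
15: |30.54| + |-12.92| = 30.54 + 12.92 = 43.46
Minimum: 4 at 11.60.

4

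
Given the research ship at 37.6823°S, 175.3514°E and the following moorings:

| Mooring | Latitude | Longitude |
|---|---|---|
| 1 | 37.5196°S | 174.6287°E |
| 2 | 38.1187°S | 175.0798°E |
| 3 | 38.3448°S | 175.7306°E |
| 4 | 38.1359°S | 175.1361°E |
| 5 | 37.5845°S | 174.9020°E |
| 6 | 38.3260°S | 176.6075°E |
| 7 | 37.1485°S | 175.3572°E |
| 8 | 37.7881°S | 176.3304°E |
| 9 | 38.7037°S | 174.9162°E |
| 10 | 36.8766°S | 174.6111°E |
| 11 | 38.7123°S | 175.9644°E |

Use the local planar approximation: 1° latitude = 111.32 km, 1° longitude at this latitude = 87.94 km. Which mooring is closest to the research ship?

Distances from 37.6823°S, 175.3514°E:
1: √((0.1627·111.32)² + (-0.7227·87.94)²) = √(328.035995 + 4039.141168) = 66.0846 km
2: √((-0.4364·111.32)² + (-0.2716·87.94)²) = √(2360.021064 + 570.469531) = 54.1340 km
3: √((-0.6625·111.32)² + (0.3792·87.94)²) = √(5438.988750 + 1112.012272) = 80.9383 km
4: √((-0.4536·111.32)² + (-0.2153·87.94)²) = √(2549.719980 + 358.476741) = 53.9277 km
5: √((0.0978·111.32)² + (-0.4494·87.94)²) = √(118.528859 + 1561.849053) = 40.9924 km
6: √((-0.6437·111.32)² + (1.2561·87.94)²) = √(5134.680362 + 12201.728401) = 131.6678 km
7: √((0.5338·111.32)² + (0.0058·87.94)²) = √(3531.047292 + 0.260153) = 59.4248 km
8: √((-0.1058·111.32)² + (0.9790·87.94)²) = √(138.713181 + 7412.049417) = 86.8951 km
9: √((-1.0214·111.32)² + (-0.4352·87.94)²) = √(12928.201200 + 1464.706794) = 119.9704 km
10: √((0.8057·111.32)² + (-0.7403·87.94)²) = √(8044.390095 + 4238.268060) = 110.8272 km
11: √((-1.0300·111.32)² + (0.6130·87.94)²) = √(13146.823872 + 2905.988368) = 126.6997 km
Minimum: 5 at 40.9924 km.

5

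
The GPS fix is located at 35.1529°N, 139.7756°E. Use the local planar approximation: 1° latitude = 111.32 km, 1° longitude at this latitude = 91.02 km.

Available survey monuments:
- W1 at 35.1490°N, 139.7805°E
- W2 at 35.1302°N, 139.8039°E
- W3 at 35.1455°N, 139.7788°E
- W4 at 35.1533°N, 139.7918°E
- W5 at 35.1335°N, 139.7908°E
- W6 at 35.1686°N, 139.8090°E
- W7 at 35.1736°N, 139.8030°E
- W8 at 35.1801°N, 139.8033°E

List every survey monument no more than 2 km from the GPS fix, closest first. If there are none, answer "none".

W1, W3, W4

Distances from 35.1529°N, 139.7756°E:
W1: √((-0.0039·111.32)² + (0.0049·91.02)²) = √(0.188484 + 0.198914) = 0.6224 km
W2: √((-0.0227·111.32)² + (0.0283·91.02)²) = √(6.385547 + 6.635086) = 3.6084 km
W3: √((-0.0074·111.32)² + (0.0032·91.02)²) = √(0.678594 + 0.084835) = 0.8737 km
W4: √((0.0004·111.32)² + (0.0162·91.02)²) = √(0.001983 + 2.174221) = 1.4752 km
W5: √((-0.0194·111.32)² + (0.0152·91.02)²) = √(4.663907 + 1.914083) = 2.5648 km
W6: √((0.0157·111.32)² + (0.0334·91.02)²) = √(3.054539 + 9.242013) = 3.5066 km
W7: √((0.0207·111.32)² + (0.0274·91.02)²) = √(5.309909 + 6.219777) = 3.3955 km
W8: √((0.0272·111.32)² + (0.0277·91.02)²) = √(9.168203 + 6.356722) = 3.9402 km
Threshold 2 km: W1 (0.6224 km), W3 (0.8737 km), W4 (1.4752 km) are within range.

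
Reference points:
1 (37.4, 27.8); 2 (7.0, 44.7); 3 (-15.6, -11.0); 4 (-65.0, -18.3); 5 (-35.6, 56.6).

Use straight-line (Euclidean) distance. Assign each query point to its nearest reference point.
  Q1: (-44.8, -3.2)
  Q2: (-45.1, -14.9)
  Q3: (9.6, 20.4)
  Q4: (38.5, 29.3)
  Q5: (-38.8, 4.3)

Q1→4; Q2→4; Q3→2; Q4→1; Q5→3

Q1 at (-44.8, -3.2):
  1: 87.9
  2: 70.6
  3: 30.2
  4: 25.2
  5: 60.5
  → nearest: 4 (25.2)
Q2 at (-45.1, -14.9):
  1: 92.9
  2: 79.2
  3: 29.8
  4: 20.2
  5: 72.1
  → nearest: 4 (20.2)
Q3 at (9.6, 20.4):
  1: 28.8
  2: 24.4
  3: 40.3
  4: 84.0
  5: 57.9
  → nearest: 2 (24.4)
Q4 at (38.5, 29.3):
  1: 1.9
  2: 35.1
  3: 67.5
  4: 113.9
  5: 79.0
  → nearest: 1 (1.9)
Q5 at (-38.8, 4.3):
  1: 79.7
  2: 61.1
  3: 27.8
  4: 34.6
  5: 52.4
  → nearest: 3 (27.8)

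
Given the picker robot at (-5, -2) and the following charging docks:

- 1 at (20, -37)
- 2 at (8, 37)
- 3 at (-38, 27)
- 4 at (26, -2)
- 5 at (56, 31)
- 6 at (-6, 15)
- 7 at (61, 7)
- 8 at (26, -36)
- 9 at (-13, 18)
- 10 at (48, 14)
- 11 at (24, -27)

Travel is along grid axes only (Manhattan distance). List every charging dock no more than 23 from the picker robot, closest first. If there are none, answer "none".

6

Distances from (-5, -2):
1: |25| + |-35| = 25 + 35 = 60
2: |13| + |39| = 13 + 39 = 52
3: |-33| + |29| = 33 + 29 = 62
4: |31| + |0| = 31 + 0 = 31
5: |61| + |33| = 61 + 33 = 94
6: |-1| + |17| = 1 + 17 = 18
7: |66| + |9| = 66 + 9 = 75
8: |31| + |-34| = 31 + 34 = 65
9: |-8| + |20| = 8 + 20 = 28
10: |53| + |16| = 53 + 16 = 69
11: |29| + |-25| = 29 + 25 = 54
Threshold 23: 6 (18) is within range.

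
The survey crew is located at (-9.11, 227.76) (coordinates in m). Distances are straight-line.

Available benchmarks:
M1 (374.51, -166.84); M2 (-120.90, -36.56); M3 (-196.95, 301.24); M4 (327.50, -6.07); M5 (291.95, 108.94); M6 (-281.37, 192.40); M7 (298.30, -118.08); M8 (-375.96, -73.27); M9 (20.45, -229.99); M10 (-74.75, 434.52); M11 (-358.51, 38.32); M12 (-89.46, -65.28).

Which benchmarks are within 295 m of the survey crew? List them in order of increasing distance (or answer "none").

Distances from (-9.11, 227.76):
M1: √((383.62)² + (-394.60)²) = √(147164.3044 + 155709.1600) = 550.34 m
M2: √((-111.79)² + (-264.32)²) = √(12497.0041 + 69865.0624) = 286.99 m
M3: √((-187.84)² + (73.48)²) = √(35283.8656 + 5399.3104) = 201.70 m
M4: √((336.61)² + (-233.83)²) = √(113306.2921 + 54676.4689) = 409.86 m
M5: √((301.06)² + (-118.82)²) = √(90637.1236 + 14118.1924) = 323.66 m
M6: √((-272.26)² + (-35.36)²) = √(74125.5076 + 1250.3296) = 274.55 m
M7: √((307.41)² + (-345.84)²) = √(94500.9081 + 119605.3056) = 462.72 m
M8: √((-366.85)² + (-301.03)²) = √(134578.9225 + 90619.0609) = 474.55 m
M9: √((29.56)² + (-457.75)²) = √(873.7936 + 209535.0625) = 458.70 m
M10: √((-65.64)² + (206.76)²) = √(4308.6096 + 42749.6976) = 216.93 m
M11: √((-349.40)² + (-189.44)²) = √(122080.3600 + 35887.5136) = 397.45 m
M12: √((-80.35)² + (-293.04)²) = √(6456.1225 + 85872.4416) = 303.86 m
Threshold 295 m: M3 (201.70 m), M10 (216.93 m), M6 (274.55 m), M2 (286.99 m) are within range.

M3, M10, M6, M2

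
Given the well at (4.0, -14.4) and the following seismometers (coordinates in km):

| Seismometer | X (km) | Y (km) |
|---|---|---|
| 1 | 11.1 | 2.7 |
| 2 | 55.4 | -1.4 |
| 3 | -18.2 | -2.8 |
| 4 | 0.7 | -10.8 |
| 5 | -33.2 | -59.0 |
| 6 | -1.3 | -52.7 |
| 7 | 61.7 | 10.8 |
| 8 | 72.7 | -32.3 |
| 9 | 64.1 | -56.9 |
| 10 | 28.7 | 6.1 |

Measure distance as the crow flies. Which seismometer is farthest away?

Distances from (4.0, -14.4):
1: 18.5 km
2: 53.0 km
3: 25.0 km
4: 4.9 km
5: 58.1 km
6: 38.7 km
7: 63.0 km
8: 71.0 km
9: 73.6 km
10: 32.1 km
Maximum: 9 at 73.6 km.

9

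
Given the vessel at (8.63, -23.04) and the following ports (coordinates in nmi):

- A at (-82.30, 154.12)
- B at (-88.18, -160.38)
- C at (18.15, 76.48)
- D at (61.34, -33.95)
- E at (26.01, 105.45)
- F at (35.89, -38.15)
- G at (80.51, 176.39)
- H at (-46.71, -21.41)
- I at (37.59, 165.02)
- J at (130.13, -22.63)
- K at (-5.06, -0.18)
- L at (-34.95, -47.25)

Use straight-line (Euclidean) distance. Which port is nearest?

K

Distances from (8.63, -23.04):
A: 199.13 nmi
B: 168.03 nmi
C: 99.97 nmi
D: 53.83 nmi
E: 129.66 nmi
F: 31.17 nmi
G: 211.99 nmi
H: 55.36 nmi
I: 190.28 nmi
J: 121.50 nmi
K: 26.65 nmi
L: 49.85 nmi
Minimum: K at 26.65 nmi.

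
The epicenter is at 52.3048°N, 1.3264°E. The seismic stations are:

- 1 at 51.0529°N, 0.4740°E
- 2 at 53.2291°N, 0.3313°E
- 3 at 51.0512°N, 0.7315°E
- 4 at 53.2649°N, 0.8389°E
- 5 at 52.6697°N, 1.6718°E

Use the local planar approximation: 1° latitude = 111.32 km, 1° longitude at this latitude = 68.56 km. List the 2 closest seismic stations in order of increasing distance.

Distances from 52.3048°N, 1.3264°E:
1: 151.1189 km
2: 123.4565 km
3: 145.3889 km
4: 111.9825 km
5: 47.0193 km
Sorted: 5 (47.0193 km) < 4 (111.9825 km) < 2 (123.4565 km) < 3 (145.3889 km) < …

5, 4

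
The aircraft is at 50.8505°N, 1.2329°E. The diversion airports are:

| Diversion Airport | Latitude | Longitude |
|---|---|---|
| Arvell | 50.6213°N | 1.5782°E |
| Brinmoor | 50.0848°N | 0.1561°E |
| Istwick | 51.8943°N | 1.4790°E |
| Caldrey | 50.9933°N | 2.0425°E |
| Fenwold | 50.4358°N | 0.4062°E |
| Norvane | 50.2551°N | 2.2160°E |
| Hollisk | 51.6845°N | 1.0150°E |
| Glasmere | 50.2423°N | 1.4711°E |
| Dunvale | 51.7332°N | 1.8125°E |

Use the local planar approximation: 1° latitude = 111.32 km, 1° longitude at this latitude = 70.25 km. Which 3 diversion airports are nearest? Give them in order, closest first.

Distances from 50.8505°N, 1.2329°E:
Arvell: √((-0.2292·111.32)² + (0.3453·70.25)²) = √(650.991956 + 588.417816) = 35.2053 km
Brinmoor: √((-0.7657·111.32)² + (-1.0768·70.25)²) = √(7265.469593 + 5722.196283) = 113.9634 km
Istwick: √((1.0438·111.32)² + (0.2461·70.25)²) = √(13501.467656 + 298.893097) = 117.4749 km
Caldrey: √((0.1428·111.32)² + (0.8096·70.25)²) = √(252.698585 + 3234.697375) = 59.0542 km
Fenwold: √((-0.4147·111.32)² + (-0.8267·70.25)²) = √(2131.152197 + 3372.784027) = 74.1885 km
Norvane: √((-0.5954·111.32)² + (0.9831·70.25)²) = √(4393.028856 + 4769.666891) = 95.7220 km
Hollisk: √((0.8340·111.32)² + (-0.2179·70.25)²) = √(8619.428999 + 234.318791) = 94.0944 km
Glasmere: √((-0.6082·111.32)² + (0.2382·70.25)²) = √(4583.943193 + 280.011696) = 69.7421 km
Dunvale: √((0.8827·111.32)² + (0.5796·70.25)²) = √(9655.452874 + 1657.865946) = 106.3641 km
Sorted: Arvell (35.2053 km) < Caldrey (59.0542 km) < Glasmere (69.7421 km) < Fenwold (74.1885 km) < Hollisk (94.0944 km) < …

Arvell, Caldrey, Glasmere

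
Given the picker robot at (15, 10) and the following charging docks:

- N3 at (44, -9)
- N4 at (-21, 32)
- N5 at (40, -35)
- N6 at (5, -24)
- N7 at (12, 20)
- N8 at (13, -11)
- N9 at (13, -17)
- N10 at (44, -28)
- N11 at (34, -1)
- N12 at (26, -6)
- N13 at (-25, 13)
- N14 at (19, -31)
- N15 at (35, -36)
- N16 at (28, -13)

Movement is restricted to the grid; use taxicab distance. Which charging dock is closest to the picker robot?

N7

Distances from (15, 10):
N3: |29| + |-19| = 29 + 19 = 48
N4: |-36| + |22| = 36 + 22 = 58
N5: |25| + |-45| = 25 + 45 = 70
N6: |-10| + |-34| = 10 + 34 = 44
N7: |-3| + |10| = 3 + 10 = 13
N8: |-2| + |-21| = 2 + 21 = 23
N9: |-2| + |-27| = 2 + 27 = 29
N10: |29| + |-38| = 29 + 38 = 67
N11: |19| + |-11| = 19 + 11 = 30
N12: |11| + |-16| = 11 + 16 = 27
N13: |-40| + |3| = 40 + 3 = 43
N14: |4| + |-41| = 4 + 41 = 45
N15: |20| + |-46| = 20 + 46 = 66
N16: |13| + |-23| = 13 + 23 = 36
Minimum: N7 at 13.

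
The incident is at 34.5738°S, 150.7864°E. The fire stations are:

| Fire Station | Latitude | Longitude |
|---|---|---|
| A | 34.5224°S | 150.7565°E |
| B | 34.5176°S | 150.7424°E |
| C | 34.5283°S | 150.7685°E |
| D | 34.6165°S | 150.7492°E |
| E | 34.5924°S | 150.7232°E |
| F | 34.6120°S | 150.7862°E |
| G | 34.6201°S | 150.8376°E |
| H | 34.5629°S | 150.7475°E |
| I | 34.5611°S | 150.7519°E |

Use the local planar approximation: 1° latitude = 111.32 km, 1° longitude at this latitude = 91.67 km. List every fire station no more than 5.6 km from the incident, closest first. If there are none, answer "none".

Distances from 34.5738°S, 150.7864°E:
A: √((0.0514·111.32)² + (-0.0299·91.67)²) = √(32.739545 + 7.512714) = 6.3445 km
B: √((0.0562·111.32)² + (-0.0440·91.67)²) = √(39.139838 + 16.268961) = 7.4437 km
C: √((0.0455·111.32)² + (-0.0179·91.67)²) = √(25.654833 + 2.692530) = 5.3242 km
D: √((-0.0427·111.32)² + (-0.0372·91.67)²) = √(22.594469 + 11.628946) = 5.8501 km
E: √((-0.0186·111.32)² + (-0.0632·91.67)²) = √(4.287186 + 33.565152) = 6.1524 km
F: √((-0.0382·111.32)² + (-0.0002·91.67)²) = √(18.083110 + 0.000336) = 4.2525 km
G: √((-0.0463·111.32)² + (0.0512·91.67)²) = √(26.564912 + 22.028980) = 6.9709 km
H: √((0.0109·111.32)² + (-0.0389·91.67)²) = √(1.472310 + 12.716092) = 3.7667 km
I: √((0.0127·111.32)² + (-0.0345·91.67)²) = √(1.998729 + 10.002134) = 3.4642 km
Threshold 5.6 km: I (3.4642 km), H (3.7667 km), F (4.2525 km), C (5.3242 km) are within range.

I, H, F, C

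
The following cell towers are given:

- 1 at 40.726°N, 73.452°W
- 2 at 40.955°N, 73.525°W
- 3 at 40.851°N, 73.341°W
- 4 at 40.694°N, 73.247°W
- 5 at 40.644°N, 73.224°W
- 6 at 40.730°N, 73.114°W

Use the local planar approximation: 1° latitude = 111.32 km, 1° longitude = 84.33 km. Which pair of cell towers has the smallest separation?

Pairwise distances:
1–2: 26.225 km
1–3: 16.770 km
1–4: 17.651 km
1–5: 21.284 km
1–6: 28.507 km
2–3: 19.360 km
2–4: 37.333 km
2–5: 42.929 km
2–6: 42.763 km
3–4: 19.191 km
3–5: 25.067 km
3–6: 23.407 km
4–5: 5.894 km
4–6: 11.910 km
5–6: 13.330 km
Closest pair: 4–5 at 5.894 km.

4 and 5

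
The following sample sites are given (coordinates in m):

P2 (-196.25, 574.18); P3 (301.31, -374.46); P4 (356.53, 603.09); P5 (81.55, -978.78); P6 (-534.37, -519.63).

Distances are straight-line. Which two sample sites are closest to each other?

P2 and P4

Pairwise distances:
P2–P3: 1071.21 m
P2–P4: 553.54 m
P2–P5: 1577.61 m
P2–P6: 1144.88 m
P3–P4: 979.11 m
P3–P5: 643.04 m
P3–P6: 848.20 m
P4–P5: 1605.59 m
P4–P6: 1433.25 m
P5–P6: 768.23 m
Closest pair: P2–P4 at 553.54 m.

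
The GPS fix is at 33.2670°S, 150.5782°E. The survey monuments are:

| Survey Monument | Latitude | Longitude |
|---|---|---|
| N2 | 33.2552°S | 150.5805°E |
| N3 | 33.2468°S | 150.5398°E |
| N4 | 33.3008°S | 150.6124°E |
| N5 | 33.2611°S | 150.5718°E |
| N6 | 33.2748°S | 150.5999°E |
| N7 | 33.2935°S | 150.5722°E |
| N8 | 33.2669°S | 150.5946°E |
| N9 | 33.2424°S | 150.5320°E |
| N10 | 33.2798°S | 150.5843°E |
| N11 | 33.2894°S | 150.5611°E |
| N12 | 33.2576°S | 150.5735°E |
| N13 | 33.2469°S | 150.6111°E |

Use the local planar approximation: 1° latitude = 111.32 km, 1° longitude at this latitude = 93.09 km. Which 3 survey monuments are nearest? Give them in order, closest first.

N5, N12, N2

Distances from 33.2670°S, 150.5782°E:
N2: 1.3309 km
N3: 4.2231 km
N4: 4.9288 km
N5: 0.8867 km
N6: 2.1988 km
N7: 3.0024 km
N8: 1.5267 km
N9: 5.0986 km
N10: 1.5339 km
N11: 2.9583 km
N12: 1.1342 km
N13: 3.7929 km
Sorted: N5 (0.8867 km) < N12 (1.1342 km) < N2 (1.3309 km) < N8 (1.5267 km) < N10 (1.5339 km) < …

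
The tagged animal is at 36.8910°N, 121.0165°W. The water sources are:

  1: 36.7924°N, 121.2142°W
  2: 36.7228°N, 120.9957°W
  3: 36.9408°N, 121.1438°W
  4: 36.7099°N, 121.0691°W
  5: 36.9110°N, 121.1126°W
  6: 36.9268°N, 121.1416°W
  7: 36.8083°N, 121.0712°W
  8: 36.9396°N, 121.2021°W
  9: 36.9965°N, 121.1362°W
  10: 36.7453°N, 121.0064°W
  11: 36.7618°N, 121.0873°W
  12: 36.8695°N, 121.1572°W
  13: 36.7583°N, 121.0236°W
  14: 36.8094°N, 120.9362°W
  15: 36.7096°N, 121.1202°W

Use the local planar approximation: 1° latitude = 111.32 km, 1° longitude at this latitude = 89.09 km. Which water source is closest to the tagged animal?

5

Distances from 36.8910°N, 121.0165°W:
1: √((-0.0986·111.32)² + (-0.1977·89.09)²) = √(120.475913 + 310.221045) = 20.7532 km
2: √((-0.1682·111.32)² + (0.0208·89.09)²) = √(350.589075 + 3.433876) = 18.8155 km
3: √((0.0498·111.32)² + (-0.1273·89.09)²) = √(30.733009 + 128.621842) = 12.6236 km
4: √((-0.1811·111.32)² + (-0.0526·89.09)²) = √(406.427697 + 21.959852) = 20.6975 km
5: √((0.0200·111.32)² + (-0.0961·89.09)²) = √(4.956857 + 73.300121) = 8.8463 km
6: √((0.0358·111.32)² + (-0.1251·89.09)²) = √(15.882265 + 124.214569) = 11.8363 km
7: √((-0.0827·111.32)² + (-0.0547·89.09)²) = √(84.753456 + 23.748302) = 10.4164 km
8: √((0.0486·111.32)² + (-0.1856·89.09)²) = √(29.269745 + 273.409664) = 17.3977 km
9: √((0.1055·111.32)² + (-0.1197·89.09)²) = √(137.927643 + 113.722453) = 15.8635 km
10: √((-0.1457·111.32)² + (0.0101·89.09)²) = √(263.066471 + 0.809656) = 16.2443 km
11: √((-0.1292·111.32)² + (-0.0708·89.09)²) = √(206.857572 + 39.785465) = 15.7049 km
12: √((-0.0215·111.32)² + (-0.1407·89.09)²) = √(5.728268 + 157.125297) = 12.7614 km
13: √((-0.1327·111.32)² + (-0.0071·89.09)²) = √(218.216829 + 0.400106) = 14.7857 km
14: √((-0.0816·111.32)² + (0.0803·89.09)²) = √(82.513824 + 51.178672) = 11.5625 km
15: √((-0.1814·111.32)² + (-0.1037·89.09)²) = √(407.775342 + 85.352340) = 22.2065 km
Minimum: 5 at 8.8463 km.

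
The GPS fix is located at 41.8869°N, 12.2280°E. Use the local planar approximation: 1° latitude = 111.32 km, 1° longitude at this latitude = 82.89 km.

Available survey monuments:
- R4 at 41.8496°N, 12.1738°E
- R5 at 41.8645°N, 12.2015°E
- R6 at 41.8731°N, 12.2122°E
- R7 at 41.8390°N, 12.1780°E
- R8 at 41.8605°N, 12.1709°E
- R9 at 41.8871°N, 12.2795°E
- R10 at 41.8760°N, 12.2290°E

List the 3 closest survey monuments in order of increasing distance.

R10, R6, R5

Distances from 41.8869°N, 12.2280°E:
R4: √((-0.0373·111.32)² + (-0.0542·82.89)²) = √(17.241064 + 20.183796) = 6.1176 km
R5: √((-0.0224·111.32)² + (-0.0265·82.89)²) = √(6.217881 + 4.824986) = 3.3231 km
R6: √((-0.0138·111.32)² + (-0.0158·82.89)²) = √(2.359960 + 1.715215) = 2.0187 km
R7: √((-0.0479·111.32)² + (-0.0500·82.89)²) = √(28.432655 + 17.176880) = 6.7535 km
R8: √((-0.0264·111.32)² + (-0.0571·82.89)²) = √(8.636828 + 22.401469) = 5.5712 km
R9: √((0.0002·111.32)² + (0.0515·82.89)²) = √(0.000496 + 18.222952) = 4.2689 km
R10: √((-0.0109·111.32)² + (0.0010·82.89)²) = √(1.472310 + 0.006871) = 1.2162 km
Sorted: R10 (1.2162 km) < R6 (2.0187 km) < R5 (3.3231 km) < R9 (4.2689 km) < R8 (5.5712 km) < …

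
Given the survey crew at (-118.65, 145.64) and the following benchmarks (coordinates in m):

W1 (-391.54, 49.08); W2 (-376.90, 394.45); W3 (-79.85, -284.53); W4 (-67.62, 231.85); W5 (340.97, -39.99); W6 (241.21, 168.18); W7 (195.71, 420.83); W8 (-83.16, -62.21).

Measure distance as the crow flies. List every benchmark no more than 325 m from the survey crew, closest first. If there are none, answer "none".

Distances from (-118.65, 145.64):
W1: √((-272.89)² + (-96.56)²) = √(74468.9521 + 9323.8336) = 289.47 m
W2: √((-258.25)² + (248.81)²) = √(66693.0625 + 61906.4161) = 358.61 m
W3: √((38.80)² + (-430.17)²) = √(1505.4400 + 185046.2289) = 431.92 m
W4: √((51.03)² + (86.21)²) = √(2604.0609 + 7432.1641) = 100.18 m
W5: √((459.62)² + (-185.63)²) = √(211250.5444 + 34458.4969) = 495.69 m
W6: √((359.86)² + (22.54)²) = √(129499.2196 + 508.0516) = 360.57 m
W7: √((314.36)² + (275.19)²) = √(98822.2096 + 75729.5361) = 417.79 m
W8: √((35.49)² + (-207.85)²) = √(1259.5401 + 43201.6225) = 210.86 m
Threshold 325 m: W4 (100.18 m), W8 (210.86 m), W1 (289.47 m) are within range.

W4, W8, W1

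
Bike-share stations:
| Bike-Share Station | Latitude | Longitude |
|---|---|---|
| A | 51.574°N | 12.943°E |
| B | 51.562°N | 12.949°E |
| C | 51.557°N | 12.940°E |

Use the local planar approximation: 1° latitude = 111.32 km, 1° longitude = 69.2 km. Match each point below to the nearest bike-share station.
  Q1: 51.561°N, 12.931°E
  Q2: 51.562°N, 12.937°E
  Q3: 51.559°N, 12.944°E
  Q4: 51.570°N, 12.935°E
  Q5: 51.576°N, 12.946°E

Q1 at 51.561°N, 12.931°E:
  A: √((0.013·111.32)² + (0.012·69.2)²) = √(2.09427 + 0.68956) = 1.668 km
  B: √((0.001·111.32)² + (0.018·69.2)²) = √(0.01239 + 1.55152) = 1.251 km
  C: √((-0.004·111.32)² + (0.009·69.2)²) = √(0.19827 + 0.38788) = 0.766 km
  → nearest: C (0.766 km)
Q2 at 51.562°N, 12.937°E:
  A: √((0.012·111.32)² + (0.006·69.2)²) = √(1.78447 + 0.17239) = 1.399 km
  B: √((0.000·111.32)² + (0.012·69.2)²) = √(0.00000 + 0.68956) = 0.830 km
  C: √((-0.005·111.32)² + (0.003·69.2)²) = √(0.30980 + 0.04310) = 0.594 km
  → nearest: C (0.594 km)
Q3 at 51.559°N, 12.944°E:
  A: √((0.015·111.32)² + (-0.001·69.2)²) = √(2.78823 + 0.00479) = 1.671 km
  B: √((0.003·111.32)² + (0.005·69.2)²) = √(0.11153 + 0.11972) = 0.481 km
  C: √((-0.002·111.32)² + (-0.004·69.2)²) = √(0.04957 + 0.07662) = 0.355 km
  → nearest: C (0.355 km)
Q4 at 51.570°N, 12.935°E:
  A: √((0.004·111.32)² + (0.008·69.2)²) = √(0.19827 + 0.30647) = 0.710 km
  B: √((-0.008·111.32)² + (0.014·69.2)²) = √(0.79310 + 0.93857) = 1.316 km
  C: √((-0.013·111.32)² + (0.005·69.2)²) = √(2.09427 + 0.11972) = 1.488 km
  → nearest: A (0.710 km)
Q5 at 51.576°N, 12.946°E:
  A: √((-0.002·111.32)² + (-0.003·69.2)²) = √(0.04957 + 0.04310) = 0.304 km
  B: √((-0.014·111.32)² + (0.003·69.2)²) = √(2.42886 + 0.04310) = 1.572 km
  C: √((-0.019·111.32)² + (-0.006·69.2)²) = √(4.47356 + 0.17239) = 2.155 km
  → nearest: A (0.304 km)

Q1→C; Q2→C; Q3→C; Q4→A; Q5→A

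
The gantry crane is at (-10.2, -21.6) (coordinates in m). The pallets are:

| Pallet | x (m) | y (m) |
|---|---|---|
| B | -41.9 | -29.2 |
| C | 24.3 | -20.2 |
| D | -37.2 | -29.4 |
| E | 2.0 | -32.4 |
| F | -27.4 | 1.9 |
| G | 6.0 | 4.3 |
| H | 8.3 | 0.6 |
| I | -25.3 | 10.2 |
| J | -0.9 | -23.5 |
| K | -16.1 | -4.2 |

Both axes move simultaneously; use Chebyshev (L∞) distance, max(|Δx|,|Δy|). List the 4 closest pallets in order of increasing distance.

Distances from (-10.2, -21.6):
B: max(|-31.7|, |-7.6|) = 31.7 m
C: max(|34.5|, |1.4|) = 34.5 m
D: max(|-27.0|, |-7.8|) = 27.0 m
E: max(|12.2|, |-10.8|) = 12.2 m
F: max(|-17.2|, |23.5|) = 23.5 m
G: max(|16.2|, |25.9|) = 25.9 m
H: max(|18.5|, |22.2|) = 22.2 m
I: max(|-15.1|, |31.8|) = 31.8 m
J: max(|9.3|, |-1.9|) = 9.3 m
K: max(|-5.9|, |17.4|) = 17.4 m
Sorted: J (9.3 m) < E (12.2 m) < K (17.4 m) < H (22.2 m) < F (23.5 m) < G (25.9 m) < …

J, E, K, H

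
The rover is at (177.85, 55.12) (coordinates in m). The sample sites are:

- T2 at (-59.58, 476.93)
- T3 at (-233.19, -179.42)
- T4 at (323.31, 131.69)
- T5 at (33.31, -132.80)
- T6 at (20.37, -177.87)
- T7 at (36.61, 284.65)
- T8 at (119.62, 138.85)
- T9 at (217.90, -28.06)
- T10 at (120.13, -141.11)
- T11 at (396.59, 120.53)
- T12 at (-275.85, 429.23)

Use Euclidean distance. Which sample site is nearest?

Distances from (177.85, 55.12):
T2: √((-237.43)² + (421.81)²) = √(56373.0049 + 177923.6761) = 484.04 m
T3: √((-411.04)² + (-234.54)²) = √(168953.8816 + 55009.0116) = 473.25 m
T4: √((145.46)² + (76.57)²) = √(21158.6116 + 5862.9649) = 164.38 m
T5: √((-144.54)² + (-187.92)²) = √(20891.8116 + 35313.9264) = 237.08 m
T6: √((-157.48)² + (-232.99)²) = √(24799.9504 + 54284.3401) = 281.22 m
T7: √((-141.24)² + (229.53)²) = √(19948.7376 + 52684.0209) = 269.50 m
T8: √((-58.23)² + (83.73)²) = √(3390.7329 + 7010.7129) = 101.99 m
T9: √((40.05)² + (-83.18)²) = √(1604.0025 + 6918.9124) = 92.32 m
T10: √((-57.72)² + (-196.23)²) = √(3331.5984 + 38506.2129) = 204.54 m
T11: √((218.74)² + (65.41)²) = √(47847.1876 + 4278.4681) = 228.31 m
T12: √((-453.70)² + (374.11)²) = √(205843.6900 + 139958.2921) = 588.05 m
Minimum: T9 at 92.32 m.

T9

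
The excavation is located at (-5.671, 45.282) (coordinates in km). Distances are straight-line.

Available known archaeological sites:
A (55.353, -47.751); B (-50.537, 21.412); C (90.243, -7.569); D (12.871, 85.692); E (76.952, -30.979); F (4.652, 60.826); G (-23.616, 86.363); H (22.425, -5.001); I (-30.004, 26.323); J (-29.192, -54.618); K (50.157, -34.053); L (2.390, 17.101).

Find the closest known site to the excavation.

F

Distances from (-5.671, 45.282):
A: 111.261 km
B: 50.821 km
C: 109.511 km
D: 44.461 km
E: 112.438 km
F: 18.660 km
G: 44.829 km
H: 57.600 km
I: 30.847 km
J: 102.632 km
K: 97.009 km
L: 29.311 km
Minimum: F at 18.660 km.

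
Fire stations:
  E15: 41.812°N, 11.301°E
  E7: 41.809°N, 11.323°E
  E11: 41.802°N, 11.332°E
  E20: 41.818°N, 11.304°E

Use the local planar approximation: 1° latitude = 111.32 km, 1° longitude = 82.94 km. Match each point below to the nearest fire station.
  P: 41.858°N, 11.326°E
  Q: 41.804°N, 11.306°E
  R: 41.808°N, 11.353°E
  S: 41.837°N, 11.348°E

P→E20; Q→E15; R→E11; S→E7

P at 41.858°N, 11.326°E:
  E15: 5.525 km
  E7: 5.460 km
  E11: 6.254 km
  E20: 4.812 km
  → nearest: E20 (4.812 km)
Q at 41.804°N, 11.306°E:
  E15: 0.982 km
  E7: 1.516 km
  E11: 2.168 km
  E20: 1.567 km
  → nearest: E15 (0.982 km)
R at 41.808°N, 11.353°E:
  E15: 4.336 km
  E7: 2.491 km
  E11: 1.865 km
  E20: 4.214 km
  → nearest: E11 (1.865 km)
S at 41.837°N, 11.348°E:
  E15: 4.790 km
  E7: 3.744 km
  E11: 4.116 km
  E20: 4.218 km
  → nearest: E7 (3.744 km)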